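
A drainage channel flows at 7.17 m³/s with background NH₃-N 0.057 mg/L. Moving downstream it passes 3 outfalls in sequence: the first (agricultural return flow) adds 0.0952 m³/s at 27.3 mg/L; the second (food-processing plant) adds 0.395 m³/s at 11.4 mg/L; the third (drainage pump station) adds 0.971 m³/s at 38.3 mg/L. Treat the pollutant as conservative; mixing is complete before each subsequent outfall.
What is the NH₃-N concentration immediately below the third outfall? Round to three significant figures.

Outfall 1: combined Q = 7.265 m³/s; C = (7.170·0.05700 + 0.09520·27.30)/7.265 = 0.4140 mg/L.
Outfall 2: combined Q = 7.660 m³/s; C = (7.265·0.4140 + 0.3950·11.40)/7.660 = 0.9805 mg/L.
Outfall 3: combined Q = 8.631 m³/s; C = (7.660·0.9805 + 0.9710·38.30)/8.631 = 5.179 mg/L.

5.18 mg/L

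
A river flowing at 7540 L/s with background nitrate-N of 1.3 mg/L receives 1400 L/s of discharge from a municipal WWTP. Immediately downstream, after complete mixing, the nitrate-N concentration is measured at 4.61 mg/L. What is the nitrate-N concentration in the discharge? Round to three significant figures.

Mass balance: 7540·1.300 + 1400·Cₑ = 8940·4.610
→ Cₑ = (8940·4.610 − 7540·1.300) / 1400 = 22.44 mg/L.

22.4 mg/L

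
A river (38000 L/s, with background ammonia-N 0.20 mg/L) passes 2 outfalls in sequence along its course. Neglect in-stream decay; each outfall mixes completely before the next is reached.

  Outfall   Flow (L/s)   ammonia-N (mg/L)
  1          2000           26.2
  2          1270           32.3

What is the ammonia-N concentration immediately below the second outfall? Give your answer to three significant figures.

2.45 mg/L

Below outfall 1: Q → 40000 L/s, C = (38000·0.2000 + 2000·26.20)/40000 = 1.500 mg/L.
Below outfall 2: Q → 41270 L/s, C = (40000·1.500 + 1270·32.30)/41270 = 2.448 mg/L.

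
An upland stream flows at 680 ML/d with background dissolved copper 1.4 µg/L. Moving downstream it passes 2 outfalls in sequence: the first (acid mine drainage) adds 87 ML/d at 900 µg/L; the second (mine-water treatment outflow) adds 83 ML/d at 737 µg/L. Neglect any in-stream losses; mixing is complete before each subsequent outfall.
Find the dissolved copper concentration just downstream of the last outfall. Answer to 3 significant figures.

165 µg/L

Outfall 1: combined Q = 767.0 ML/d; C = (680.0·1.400 + 87.00·900.0)/767.0 = 103.3 µg/L.
Outfall 2: combined Q = 850.0 ML/d; C = (767.0·103.3 + 83.00·737.0)/850.0 = 165.2 µg/L.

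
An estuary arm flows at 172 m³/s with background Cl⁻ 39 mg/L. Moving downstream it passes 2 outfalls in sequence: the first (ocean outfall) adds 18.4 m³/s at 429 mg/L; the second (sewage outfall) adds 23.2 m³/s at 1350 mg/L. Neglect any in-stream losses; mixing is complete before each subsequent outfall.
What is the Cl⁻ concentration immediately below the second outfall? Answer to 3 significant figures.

215 mg/L

Outfall 1: combined Q = 190.4 m³/s; C = (172.0·39.00 + 18.40·429.0)/190.4 = 76.69 mg/L.
Outfall 2: combined Q = 213.6 m³/s; C = (190.4·76.69 + 23.20·1350)/213.6 = 215.0 mg/L.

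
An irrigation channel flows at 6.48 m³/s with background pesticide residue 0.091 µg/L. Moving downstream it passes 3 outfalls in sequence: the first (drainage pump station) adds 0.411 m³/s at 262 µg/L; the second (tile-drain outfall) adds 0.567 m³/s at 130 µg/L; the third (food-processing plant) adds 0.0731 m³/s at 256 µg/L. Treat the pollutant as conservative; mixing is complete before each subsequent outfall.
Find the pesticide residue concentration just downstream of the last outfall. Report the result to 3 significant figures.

After outfall 1: Q = 6.480 + 0.4110 = 6.891 m³/s; C = (6.480·0.09100 + 0.4110·262.0)/6.891 = 15.71 µg/L.
After outfall 2: Q = 6.891 + 0.5670 = 7.458 m³/s; C = (6.891·15.71 + 0.5670·130.0)/7.458 = 24.40 µg/L.
After outfall 3: Q = 7.458 + 0.07310 = 7.531 m³/s; C = (7.458·24.40 + 0.07310·256.0)/7.531 = 26.65 µg/L.

26.6 µg/L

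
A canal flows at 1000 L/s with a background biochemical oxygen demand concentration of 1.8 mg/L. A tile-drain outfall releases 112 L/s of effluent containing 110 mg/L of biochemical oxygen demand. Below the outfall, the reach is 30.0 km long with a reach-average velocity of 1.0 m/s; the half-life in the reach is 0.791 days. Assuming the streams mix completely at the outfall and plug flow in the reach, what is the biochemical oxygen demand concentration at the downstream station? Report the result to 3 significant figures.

Conservation of mass: C = (1000·1.800 + 112.0·110.0) / 1112 = 14120/1112 = 12.70 mg/L.
Travel time t = 30.0·1000 / 1.0 = 30000 s = 8.333 h.
Half-life 0.791 d → k = ln 2 / 0.791 = 0.8763 d⁻¹.
Applying C = C₀e^(−kt): 12.70 × 0.7377 = 9.367 mg/L.

9.37 mg/L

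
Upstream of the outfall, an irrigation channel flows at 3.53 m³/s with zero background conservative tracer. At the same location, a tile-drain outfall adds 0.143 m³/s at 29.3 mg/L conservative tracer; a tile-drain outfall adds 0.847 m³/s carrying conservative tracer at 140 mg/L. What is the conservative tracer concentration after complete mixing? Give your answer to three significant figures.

Flow-weighted average: C = (3.530·0 + 0.1430·29.30 + 0.8470·140.0) / 4.520 = 122.8/4.520 = 27.16 mg/L.

27.2 mg/L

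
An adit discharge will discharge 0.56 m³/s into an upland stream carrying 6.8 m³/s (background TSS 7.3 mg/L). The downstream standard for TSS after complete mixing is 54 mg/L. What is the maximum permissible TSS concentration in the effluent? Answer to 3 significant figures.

621 mg/L

At the limit, (Qr·Cr + Qe·Cₑ)/(Qr + Qe) = 54:
Cₑ = (7.360·54 − 6.800·7.300) / 0.5600 = 621.1 mg/L.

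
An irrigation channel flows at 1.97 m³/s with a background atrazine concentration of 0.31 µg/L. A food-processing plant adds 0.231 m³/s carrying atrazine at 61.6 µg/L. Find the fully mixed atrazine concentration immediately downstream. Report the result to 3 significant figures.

6.74 µg/L

Conservation of mass: C = (1.970·0.3100 + 0.2310·61.60) / 2.201 = 14.84/2.201 = 6.743 µg/L.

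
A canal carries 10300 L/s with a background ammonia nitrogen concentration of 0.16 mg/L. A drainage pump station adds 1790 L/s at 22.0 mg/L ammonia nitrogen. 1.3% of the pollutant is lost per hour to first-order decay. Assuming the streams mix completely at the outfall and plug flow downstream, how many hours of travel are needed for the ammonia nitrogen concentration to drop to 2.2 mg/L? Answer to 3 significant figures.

Mass balance: C = (10300·0.1600 + 1790·22.00) / 12090 = 41030/12090 = 3.394 mg/L.
1.3%/h lost → k = −ln(1 − 0.013) = 0.01309 h⁻¹.
3.394·exp(−k·t) = 2.2 → t = ln(3.394/2.2)/k = 119200 s = 33.12 h.

33.1 h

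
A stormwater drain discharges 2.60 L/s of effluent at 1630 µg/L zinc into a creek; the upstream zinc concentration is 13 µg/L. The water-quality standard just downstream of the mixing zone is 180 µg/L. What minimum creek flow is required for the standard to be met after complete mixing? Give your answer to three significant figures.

Set C_mix = 180: (Q·13.00 + 2.600·1630) / (Q + 2.600) = 180
→ Q = 2.600·(1630 − 180)/(180 − 13.00) = 22.57 L/s.

22.6 L/s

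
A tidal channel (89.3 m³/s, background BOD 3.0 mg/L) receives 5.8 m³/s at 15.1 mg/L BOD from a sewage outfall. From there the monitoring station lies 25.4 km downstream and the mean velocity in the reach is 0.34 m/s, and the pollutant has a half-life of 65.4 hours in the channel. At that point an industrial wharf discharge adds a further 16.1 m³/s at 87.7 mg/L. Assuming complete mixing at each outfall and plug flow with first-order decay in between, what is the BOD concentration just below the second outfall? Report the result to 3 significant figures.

15.3 mg/L

After mixing, C = (89.30·3.000 + 5.800·15.10) / 95.10 = 355.5/95.10 = 3.738 mg/L; combined flow 95.10 m³/s.
Travel time t = 25.4·1000 / 0.34 = 74710 s = 20.75 h.
Half-life 65.4 h → k = ln 2 / 65.4 = 0.01060 h⁻¹ = 0.2544 d⁻¹.
After decay, C = 3.738 × e^(−kt) = 3.738 × 0.8026 = 3.000 mg/L.
Second outfall: C = (95.10·3.000 + 16.10·87.70)/111.2 = 15.26 mg/L.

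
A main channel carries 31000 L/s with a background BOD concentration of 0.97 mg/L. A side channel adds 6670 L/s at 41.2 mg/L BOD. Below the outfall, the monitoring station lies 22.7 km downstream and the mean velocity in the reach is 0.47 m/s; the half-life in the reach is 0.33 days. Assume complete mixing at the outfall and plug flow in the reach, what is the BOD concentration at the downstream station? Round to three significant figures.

Mass balance: C = (31000·0.9700 + 6670·41.20) / 37670 = 304900/37670 = 8.093 mg/L.
Travel time t = 22.7·1000 / 0.47 = 48300 s = 13.42 h.
Half-life 0.33 d → k = ln 2 / 0.33 = 2.100 d⁻¹.
After decay, C = 8.093 × e^(−kt) = 8.093 × 0.3091 = 2.501 mg/L.

2.50 mg/L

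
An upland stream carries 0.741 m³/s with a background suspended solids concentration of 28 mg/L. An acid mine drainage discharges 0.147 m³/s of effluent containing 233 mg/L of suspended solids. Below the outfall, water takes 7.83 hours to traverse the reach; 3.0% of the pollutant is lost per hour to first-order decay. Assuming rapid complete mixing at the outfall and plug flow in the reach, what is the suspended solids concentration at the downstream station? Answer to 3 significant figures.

48.8 mg/L

After mixing, C = (0.7410·28.00 + 0.1470·233.0) / 0.8880 = 55.00/0.8880 = 61.94 mg/L.
3.0%/h lost → k = −ln(1 − 0.03) = 0.03046 h⁻¹.
Decay over the reach: 61.94·exp(−kt) = 61.94·0.7878 = 48.79 mg/L.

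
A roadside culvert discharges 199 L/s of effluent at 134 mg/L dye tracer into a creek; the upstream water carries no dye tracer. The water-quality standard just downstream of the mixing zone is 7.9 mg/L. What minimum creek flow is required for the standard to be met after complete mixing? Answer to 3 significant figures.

Set C_mix = 7.9: (Q·0 + 199.0·134.0) / (Q + 199.0) = 7.9
→ Q = 199.0·(134.0 − 7.9)/(7.9 − 0) = 3176 L/s.

3180 L/s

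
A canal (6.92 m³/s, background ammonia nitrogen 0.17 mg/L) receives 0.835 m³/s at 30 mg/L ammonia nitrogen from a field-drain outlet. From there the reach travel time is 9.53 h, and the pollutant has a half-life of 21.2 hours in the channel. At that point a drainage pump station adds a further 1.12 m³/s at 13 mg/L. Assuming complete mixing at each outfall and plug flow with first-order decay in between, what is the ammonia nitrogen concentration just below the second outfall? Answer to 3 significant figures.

Mixed concentration C = ΣQC/ΣQ = (6.920·0.1700 + 0.8350·30.00) / 7.755 = 26.23/7.755 = 3.382 mg/L; combined flow 7.755 m³/s.
Half-life 21.2 h → k = ln 2 / 21.2 = 0.03270 h⁻¹ = 0.7847 d⁻¹.
After decay, C = 3.382 × e^(−kt) = 3.382 × 0.7323 = 2.476 mg/L.
At the second outfall, C = (7.755·2.476 + 1.120·13.00) / (7.755 + 1.120) = 3.805 mg/L.

3.80 mg/L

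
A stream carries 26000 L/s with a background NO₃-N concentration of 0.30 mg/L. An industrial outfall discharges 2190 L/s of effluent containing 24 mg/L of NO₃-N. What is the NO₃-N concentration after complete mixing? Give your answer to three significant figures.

2.14 mg/L

Mixed concentration C = ΣQC/ΣQ = (26000·0.3000 + 2190·24.00) / 28190 = 60360/28190 = 2.141 mg/L.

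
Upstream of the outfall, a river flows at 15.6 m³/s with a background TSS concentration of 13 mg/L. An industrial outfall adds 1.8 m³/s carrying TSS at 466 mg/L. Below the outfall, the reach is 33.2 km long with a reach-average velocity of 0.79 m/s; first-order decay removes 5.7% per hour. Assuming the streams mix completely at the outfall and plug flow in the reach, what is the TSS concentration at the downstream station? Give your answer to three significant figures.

30.2 mg/L

Mass balance: C = (15.60·13.00 + 1.800·466.0) / 17.40 = 1042/17.40 = 59.86 mg/L.
Travel time t = 33.2·1000 / 0.79 = 42030 s = 11.67 h.
5.7%/h lost → k = −ln(1 − 0.057) = 0.05869 h⁻¹.
Decay over the reach: 59.86·exp(−kt) = 59.86·0.5040 = 30.17 mg/L.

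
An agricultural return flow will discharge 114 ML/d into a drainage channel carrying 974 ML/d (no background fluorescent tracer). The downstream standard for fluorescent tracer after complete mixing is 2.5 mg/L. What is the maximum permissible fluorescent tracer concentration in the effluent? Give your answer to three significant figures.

At the limit, (Qr·Cr + Qe·Cₑ)/(Qr + Qe) = 2.5:
Cₑ = (1088·2.5 − 974.0·0) / 114.0 = 23.86 mg/L.

23.9 mg/L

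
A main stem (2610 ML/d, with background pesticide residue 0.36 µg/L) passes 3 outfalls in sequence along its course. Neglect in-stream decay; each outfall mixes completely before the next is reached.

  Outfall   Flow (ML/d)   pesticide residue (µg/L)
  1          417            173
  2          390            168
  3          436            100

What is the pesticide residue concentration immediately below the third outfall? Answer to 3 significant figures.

Below outfall 1: Q → 3027 ML/d, C = (2610·0.3600 + 417.0·173.0)/3027 = 24.14 µg/L.
Below outfall 2: Q → 3417 ML/d, C = (3027·24.14 + 390.0·168.0)/3417 = 40.56 µg/L.
Below outfall 3: Q → 3853 ML/d, C = (3417·40.56 + 436.0·100.0)/3853 = 47.29 µg/L.

47.3 µg/L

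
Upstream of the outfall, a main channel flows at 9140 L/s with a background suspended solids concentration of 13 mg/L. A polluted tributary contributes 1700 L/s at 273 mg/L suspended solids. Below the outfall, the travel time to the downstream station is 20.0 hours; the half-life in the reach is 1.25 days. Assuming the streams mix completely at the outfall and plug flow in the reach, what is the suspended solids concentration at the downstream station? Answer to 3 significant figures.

Flow-weighted average: C = (9140·13.00 + 1700·273.0) / 10840 = 582900/10840 = 53.77 mg/L.
Half-life 1.25 d → k = ln 2 / 1.25 = 0.5545 d⁻¹.
Decay over the reach: 53.77·exp(−kt) = 53.77·0.6300 = 33.88 mg/L.

33.9 mg/L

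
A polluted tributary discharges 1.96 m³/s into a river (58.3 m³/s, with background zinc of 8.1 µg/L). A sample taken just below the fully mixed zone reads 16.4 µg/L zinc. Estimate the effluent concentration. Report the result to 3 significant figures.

Mass balance: 58.30·8.100 + 1.960·Cₑ = 60.26·16.40
→ Cₑ = (60.26·16.40 − 58.30·8.100) / 1.960 = 263.3 µg/L.

263 µg/L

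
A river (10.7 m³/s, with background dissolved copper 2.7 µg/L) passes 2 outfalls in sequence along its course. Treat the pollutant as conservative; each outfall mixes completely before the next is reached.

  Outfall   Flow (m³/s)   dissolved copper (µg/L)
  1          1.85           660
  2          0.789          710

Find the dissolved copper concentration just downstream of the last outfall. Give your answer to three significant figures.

Below outfall 1: Q → 12.55 m³/s, C = (10.70·2.700 + 1.850·660.0)/12.55 = 99.59 µg/L.
Below outfall 2: Q → 13.34 m³/s, C = (12.55·99.59 + 0.7890·710.0)/13.34 = 135.7 µg/L.

136 µg/L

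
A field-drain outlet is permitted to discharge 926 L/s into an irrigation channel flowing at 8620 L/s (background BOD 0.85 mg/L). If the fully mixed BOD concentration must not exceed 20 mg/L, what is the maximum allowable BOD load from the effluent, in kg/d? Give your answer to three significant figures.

15900 kg/d

Mass balance at the limit: 8620·0.8500 + 926.0·Cₑ = 9546·20 → Cₑ = 198.3 mg/L.
926.0 L/s = 0.9260 m³/s. Load = 0.9260 m³/s × 198.3 g/m³ × 86 400 s/d = 15860 kg/d.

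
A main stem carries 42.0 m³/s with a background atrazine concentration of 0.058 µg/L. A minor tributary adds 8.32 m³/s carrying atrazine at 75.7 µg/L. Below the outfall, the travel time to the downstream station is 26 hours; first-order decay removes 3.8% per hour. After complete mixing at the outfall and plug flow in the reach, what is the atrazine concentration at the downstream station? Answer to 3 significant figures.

4.59 µg/L

After mixing, C = (42.00·0.05800 + 8.320·75.70) / 50.32 = 632.3/50.32 = 12.56 µg/L.
3.8%/h lost → k = −ln(1 − 0.038) = 0.03874 h⁻¹.
First-order decay: C = 12.56·exp(−k·t) = 12.56·0.3652 = 4.589 µg/L.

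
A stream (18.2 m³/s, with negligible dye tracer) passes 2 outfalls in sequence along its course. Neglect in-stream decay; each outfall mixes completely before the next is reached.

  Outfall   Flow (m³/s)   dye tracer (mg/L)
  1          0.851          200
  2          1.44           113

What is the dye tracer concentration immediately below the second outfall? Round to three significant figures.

After outfall 1: Q = 18.20 + 0.8510 = 19.05 m³/s; C = (18.20·0 + 0.8510·200.0)/19.05 = 8.934 mg/L.
After outfall 2: Q = 19.05 + 1.440 = 20.49 m³/s; C = (19.05·8.934 + 1.440·113.0)/20.49 = 16.25 mg/L.

16.2 mg/L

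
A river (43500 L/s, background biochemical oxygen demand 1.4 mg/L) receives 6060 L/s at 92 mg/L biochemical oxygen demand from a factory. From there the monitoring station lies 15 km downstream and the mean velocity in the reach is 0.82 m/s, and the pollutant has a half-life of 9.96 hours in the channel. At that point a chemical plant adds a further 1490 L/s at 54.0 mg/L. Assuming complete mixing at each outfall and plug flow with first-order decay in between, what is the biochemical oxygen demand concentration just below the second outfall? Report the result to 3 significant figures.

10.1 mg/L

Mass balance: C = (43500·1.400 + 6060·92.00) / 49560 = 618400/49560 = 12.48 mg/L; combined flow 49560 L/s.
Travel time t = 15·1000 / 0.82 = 18290 s = 5.081 h.
Half-life 9.96 h → k = ln 2 / 9.96 = 0.06959 h⁻¹ = 1.670 d⁻¹.
Applying C = C₀e^(−kt): 12.48 × 0.7021 = 8.761 mg/L.
At the second outfall, C = (49560·8.761 + 1490·54.00) / (49560 + 1490) = 10.08 mg/L.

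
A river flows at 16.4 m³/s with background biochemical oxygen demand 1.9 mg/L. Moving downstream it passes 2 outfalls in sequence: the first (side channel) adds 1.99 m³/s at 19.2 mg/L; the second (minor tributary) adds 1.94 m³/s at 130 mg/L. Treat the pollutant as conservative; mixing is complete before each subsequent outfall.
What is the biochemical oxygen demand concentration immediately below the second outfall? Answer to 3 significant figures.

15.8 mg/L

Outfall 1: combined Q = 18.39 m³/s; C = (16.40·1.900 + 1.990·19.20)/18.39 = 3.772 mg/L.
Outfall 2: combined Q = 20.33 m³/s; C = (18.39·3.772 + 1.940·130.0)/20.33 = 15.82 mg/L.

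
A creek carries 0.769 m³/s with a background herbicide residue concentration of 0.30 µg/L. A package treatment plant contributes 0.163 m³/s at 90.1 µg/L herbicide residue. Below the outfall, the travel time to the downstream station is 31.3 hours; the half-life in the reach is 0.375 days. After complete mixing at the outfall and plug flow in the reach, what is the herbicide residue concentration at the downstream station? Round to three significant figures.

1.44 µg/L

Mixed concentration C = ΣQC/ΣQ = (0.7690·0.3000 + 0.1630·90.10) / 0.9320 = 14.92/0.9320 = 16.01 µg/L.
Half-life 0.375 d → k = ln 2 / 0.375 = 1.848 d⁻¹.
Applying C = C₀e^(−kt): 16.01 × 0.08976 = 1.437 µg/L.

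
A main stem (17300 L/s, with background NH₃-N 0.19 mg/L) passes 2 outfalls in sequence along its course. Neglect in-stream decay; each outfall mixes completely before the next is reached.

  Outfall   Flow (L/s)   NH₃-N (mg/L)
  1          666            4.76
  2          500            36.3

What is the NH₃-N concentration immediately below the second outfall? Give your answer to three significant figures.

1.33 mg/L

After outfall 1: Q = 17300 + 666.0 = 17970 L/s; C = (17300·0.1900 + 666.0·4.760)/17970 = 0.3594 mg/L.
After outfall 2: Q = 17970 + 500.0 = 18470 L/s; C = (17970·0.3594 + 500.0·36.30)/18470 = 1.333 mg/L.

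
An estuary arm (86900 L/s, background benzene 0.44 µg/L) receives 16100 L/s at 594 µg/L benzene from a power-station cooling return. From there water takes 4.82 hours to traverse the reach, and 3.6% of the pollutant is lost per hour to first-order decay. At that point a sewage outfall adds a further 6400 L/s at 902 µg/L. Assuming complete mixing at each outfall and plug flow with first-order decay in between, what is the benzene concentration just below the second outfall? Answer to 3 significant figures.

Conservation of mass: C = (86900·0.4400 + 16100·594.0) / 103000 = 9602000/103000 = 93.22 µg/L; combined flow 103000 L/s.
3.6%/h lost → k = −ln(1 − 0.036) = 0.03666 h⁻¹.
After decay, C = 93.22 × e^(−kt) = 93.22 × 0.8380 = 78.12 µg/L.
At the second outfall, C = (103000·78.12 + 6400·902.0) / (103000 + 6400) = 126.3 µg/L.

126 µg/L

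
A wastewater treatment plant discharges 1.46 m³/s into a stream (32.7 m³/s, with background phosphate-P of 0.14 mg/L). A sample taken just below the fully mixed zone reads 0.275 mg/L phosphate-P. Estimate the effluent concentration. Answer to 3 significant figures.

Mass balance: 32.70·0.1400 + 1.460·Cₑ = 34.16·0.2750
→ Cₑ = (34.16·0.2750 − 32.70·0.1400) / 1.460 = 3.299 mg/L.

3.30 mg/L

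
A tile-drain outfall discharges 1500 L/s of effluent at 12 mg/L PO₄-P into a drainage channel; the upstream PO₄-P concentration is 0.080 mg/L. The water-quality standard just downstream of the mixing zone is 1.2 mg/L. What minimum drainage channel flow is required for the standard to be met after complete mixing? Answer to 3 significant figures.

14500 L/s

Set C_mix = 1.2: (Q·0.08000 + 1500·12.00) / (Q + 1500) = 1.2
→ Q = 1500·(12.00 − 1.2)/(1.2 − 0.08000) = 14460 L/s.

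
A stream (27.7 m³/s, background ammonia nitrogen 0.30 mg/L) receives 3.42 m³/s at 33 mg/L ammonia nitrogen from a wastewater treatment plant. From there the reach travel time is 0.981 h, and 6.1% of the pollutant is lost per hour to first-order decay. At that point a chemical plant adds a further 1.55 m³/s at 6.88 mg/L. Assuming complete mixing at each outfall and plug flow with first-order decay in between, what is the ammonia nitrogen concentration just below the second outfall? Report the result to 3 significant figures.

3.81 mg/L

Mass balance: C = (27.70·0.3000 + 3.420·33.00) / 31.12 = 121.2/31.12 = 3.894 mg/L; combined flow 31.12 m³/s.
6.1%/h lost → k = −ln(1 − 0.061) = 0.06294 h⁻¹.
Decay over the reach: 3.894·exp(−kt) = 3.894·0.9401 = 3.661 mg/L.
Second outfall: C = (31.12·3.661 + 1.550·6.880)/32.67 = 3.813 mg/L.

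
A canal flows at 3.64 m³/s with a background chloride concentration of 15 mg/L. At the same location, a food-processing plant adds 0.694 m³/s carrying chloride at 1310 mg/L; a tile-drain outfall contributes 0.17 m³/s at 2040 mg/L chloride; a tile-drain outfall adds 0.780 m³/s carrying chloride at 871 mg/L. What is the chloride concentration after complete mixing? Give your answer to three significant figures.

377 mg/L

Flow-weighted average: C = (3.640·15.00 + 0.6940·1310 + 0.1700·2040 + 0.7800·871.0) / 5.284 = 1990/5.284 = 376.6 mg/L.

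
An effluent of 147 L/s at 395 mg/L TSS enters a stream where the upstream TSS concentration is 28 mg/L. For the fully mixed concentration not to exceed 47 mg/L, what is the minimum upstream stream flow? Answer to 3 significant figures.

Set C_mix = 47: (Q·28.00 + 147.0·395.0) / (Q + 147.0) = 47
→ Q = 147.0·(395.0 − 47)/(47 − 28.00) = 2692 L/s.

2690 L/s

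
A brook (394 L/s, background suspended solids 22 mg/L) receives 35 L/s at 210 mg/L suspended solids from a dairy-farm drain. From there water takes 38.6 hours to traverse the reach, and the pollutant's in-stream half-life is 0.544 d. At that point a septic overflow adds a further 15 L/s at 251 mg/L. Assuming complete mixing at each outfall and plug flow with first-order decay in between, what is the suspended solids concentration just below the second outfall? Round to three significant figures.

Mixed concentration C = ΣQC/ΣQ = (394.0·22.00 + 35.00·210.0) / 429.0 = 16020/429.0 = 37.34 mg/L; combined flow 429.0 L/s.
Half-life 0.544 d → k = ln 2 / 0.544 = 1.274 d⁻¹.
Decay over the reach: 37.34·exp(−kt) = 37.34·0.1288 = 4.810 mg/L.
Second outfall: C = (429.0·4.810 + 15.00·251.0)/444.0 = 13.13 mg/L.

13.1 mg/L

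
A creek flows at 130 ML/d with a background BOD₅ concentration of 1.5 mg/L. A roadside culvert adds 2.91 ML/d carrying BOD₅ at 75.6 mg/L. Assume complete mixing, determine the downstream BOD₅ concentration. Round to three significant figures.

3.12 mg/L

Mass balance: C = (130.0·1.500 + 2.910·75.60) / 132.9 = 415.0/132.9 = 3.122 mg/L.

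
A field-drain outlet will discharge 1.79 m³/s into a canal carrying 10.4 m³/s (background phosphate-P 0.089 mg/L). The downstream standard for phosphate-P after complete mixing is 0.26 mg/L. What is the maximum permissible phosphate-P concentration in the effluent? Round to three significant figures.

At the limit, (Qr·Cr + Qe·Cₑ)/(Qr + Qe) = 0.26:
Cₑ = (12.19·0.26 − 10.40·0.08900) / 1.790 = 1.254 mg/L.

1.25 mg/L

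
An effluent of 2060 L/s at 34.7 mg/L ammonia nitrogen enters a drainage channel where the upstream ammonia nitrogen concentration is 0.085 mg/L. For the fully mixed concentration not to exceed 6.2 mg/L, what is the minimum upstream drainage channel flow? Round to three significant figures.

9600 L/s

Set C_mix = 6.2: (Q·0.08500 + 2060·34.70) / (Q + 2060) = 6.2
→ Q = 2060·(34.70 − 6.2)/(6.2 − 0.08500) = 9601 L/s.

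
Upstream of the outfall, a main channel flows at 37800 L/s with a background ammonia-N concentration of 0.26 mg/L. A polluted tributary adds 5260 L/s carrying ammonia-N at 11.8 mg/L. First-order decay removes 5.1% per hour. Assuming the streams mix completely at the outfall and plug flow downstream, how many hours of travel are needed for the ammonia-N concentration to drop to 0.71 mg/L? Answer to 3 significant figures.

16.3 h

After mixing, C = (37800·0.2600 + 5260·11.80) / 43060 = 71900/43060 = 1.670 mg/L.
5.1%/h lost → k = −ln(1 − 0.051) = 0.05235 h⁻¹.
1.670·exp(−k·t) = 0.71 → t = ln(1.670/0.71)/k = 58810 s = 16.34 h.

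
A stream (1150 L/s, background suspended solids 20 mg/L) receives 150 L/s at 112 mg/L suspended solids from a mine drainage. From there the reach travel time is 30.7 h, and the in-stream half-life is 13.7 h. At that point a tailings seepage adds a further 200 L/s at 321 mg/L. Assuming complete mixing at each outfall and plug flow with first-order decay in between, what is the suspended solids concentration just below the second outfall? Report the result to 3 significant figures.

Mass balance: C = (1150·20.00 + 150.0·112.0) / 1300 = 39800/1300 = 30.62 mg/L; combined flow 1300 L/s.
Half-life 13.7 h → k = ln 2 / 13.7 = 0.05059 h⁻¹ = 1.214 d⁻¹.
After decay, C = 30.62 × e^(−kt) = 30.62 × 0.2116 = 6.477 mg/L.
Second outfall: C = (1300·6.477 + 200.0·321.0)/1500 = 48.41 mg/L.

48.4 mg/L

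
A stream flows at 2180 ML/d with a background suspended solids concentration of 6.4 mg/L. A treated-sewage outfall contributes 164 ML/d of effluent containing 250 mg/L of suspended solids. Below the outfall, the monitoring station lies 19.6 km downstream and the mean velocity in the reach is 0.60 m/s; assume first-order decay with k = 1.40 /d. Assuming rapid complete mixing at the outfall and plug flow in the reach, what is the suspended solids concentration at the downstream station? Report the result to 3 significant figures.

Conservation of mass: C = (2180·6.400 + 164.0·250.0) / 2344 = 54950/2344 = 23.44 mg/L.
Travel time t = 19.6·1000 / 0.60 = 32670 s = 9.074 h.
After decay, C = 23.44 × e^(−kt) = 23.44 × 0.5890 = 13.81 mg/L.

13.8 mg/L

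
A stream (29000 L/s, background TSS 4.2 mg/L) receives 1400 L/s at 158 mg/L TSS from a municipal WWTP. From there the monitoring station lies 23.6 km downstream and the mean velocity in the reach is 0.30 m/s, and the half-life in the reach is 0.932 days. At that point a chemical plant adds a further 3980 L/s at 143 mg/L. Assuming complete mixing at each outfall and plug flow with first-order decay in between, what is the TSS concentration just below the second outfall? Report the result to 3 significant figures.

21.6 mg/L

Conservation of mass: C = (29000·4.200 + 1400·158.0) / 30400 = 343000/30400 = 11.28 mg/L; combined flow 30400 L/s.
Travel time t = 23.6·1000 / 0.30 = 78670 s = 21.85 h.
Half-life 0.932 d → k = ln 2 / 0.932 = 0.7437 d⁻¹.
After decay, C = 11.28 × e^(−kt) = 11.28 × 0.5081 = 5.732 mg/L.
Second outfall: C = (30400·5.732 + 3980·143.0)/34380 = 21.62 mg/L.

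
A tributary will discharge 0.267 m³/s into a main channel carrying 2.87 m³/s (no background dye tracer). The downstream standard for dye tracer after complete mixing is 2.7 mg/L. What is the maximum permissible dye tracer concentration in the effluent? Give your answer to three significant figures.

31.7 mg/L

At the limit, (Qr·Cr + Qe·Cₑ)/(Qr + Qe) = 2.7:
Cₑ = (3.137·2.7 − 2.870·0) / 0.2670 = 31.72 mg/L.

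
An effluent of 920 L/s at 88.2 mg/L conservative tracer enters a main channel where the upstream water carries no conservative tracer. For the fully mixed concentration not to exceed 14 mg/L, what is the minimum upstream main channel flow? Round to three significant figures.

4880 L/s

Set C_mix = 14: (Q·0 + 920.0·88.20) / (Q + 920.0) = 14
→ Q = 920.0·(88.20 − 14)/(14 − 0) = 4876 L/s.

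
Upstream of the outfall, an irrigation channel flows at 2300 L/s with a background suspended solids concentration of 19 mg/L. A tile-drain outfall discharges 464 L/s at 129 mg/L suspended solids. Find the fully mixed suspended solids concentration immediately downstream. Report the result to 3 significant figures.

37.5 mg/L

Flow-weighted average: C = (2300·19.00 + 464.0·129.0) / 2764 = 103600/2764 = 37.47 mg/L.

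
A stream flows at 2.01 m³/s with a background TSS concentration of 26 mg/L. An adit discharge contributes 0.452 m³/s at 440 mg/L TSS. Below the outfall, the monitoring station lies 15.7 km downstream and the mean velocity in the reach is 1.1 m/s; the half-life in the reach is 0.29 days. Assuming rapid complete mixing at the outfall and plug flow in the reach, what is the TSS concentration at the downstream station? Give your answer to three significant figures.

68.7 mg/L

Mixed concentration C = ΣQC/ΣQ = (2.010·26.00 + 0.4520·440.0) / 2.462 = 251.1/2.462 = 102.0 mg/L.
Travel time t = 15.7·1000 / 1.1 = 14270 s = 3.965 h.
Half-life 0.29 d → k = ln 2 / 0.29 = 2.390 d⁻¹.
Applying C = C₀e^(−kt): 102.0 × 0.6738 = 68.73 mg/L.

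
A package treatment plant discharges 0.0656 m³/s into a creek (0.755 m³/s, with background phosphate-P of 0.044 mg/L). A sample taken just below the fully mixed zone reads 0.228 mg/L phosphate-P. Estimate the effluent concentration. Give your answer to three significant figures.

2.35 mg/L

Mass balance: 0.7550·0.04400 + 0.06560·Cₑ = 0.8206·0.2280
→ Cₑ = (0.8206·0.2280 − 0.7550·0.04400) / 0.06560 = 2.346 mg/L.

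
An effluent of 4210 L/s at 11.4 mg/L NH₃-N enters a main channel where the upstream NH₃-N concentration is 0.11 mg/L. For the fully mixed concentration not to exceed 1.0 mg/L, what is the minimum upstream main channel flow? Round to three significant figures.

49200 L/s

Set C_mix = 1.0: (Q·0.1100 + 4210·11.40) / (Q + 4210) = 1.0
→ Q = 4210·(11.40 − 1.0)/(1.0 − 0.1100) = 49200 L/s.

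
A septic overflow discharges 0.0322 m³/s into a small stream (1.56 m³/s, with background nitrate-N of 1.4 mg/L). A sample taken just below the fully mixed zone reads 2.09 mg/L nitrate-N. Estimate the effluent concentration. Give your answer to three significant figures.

Mass balance: 1.560·1.400 + 0.03220·Cₑ = 1.592·2.090
→ Cₑ = (1.592·2.090 − 1.560·1.400) / 0.03220 = 35.52 mg/L.

35.5 mg/L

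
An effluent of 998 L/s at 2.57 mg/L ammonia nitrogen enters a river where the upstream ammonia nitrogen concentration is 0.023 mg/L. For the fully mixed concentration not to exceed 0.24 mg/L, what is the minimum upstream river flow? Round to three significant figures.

10700 L/s

Set C_mix = 0.24: (Q·0.02300 + 998.0·2.570) / (Q + 998.0) = 0.24
→ Q = 998.0·(2.570 − 0.24)/(0.24 − 0.02300) = 10720 L/s.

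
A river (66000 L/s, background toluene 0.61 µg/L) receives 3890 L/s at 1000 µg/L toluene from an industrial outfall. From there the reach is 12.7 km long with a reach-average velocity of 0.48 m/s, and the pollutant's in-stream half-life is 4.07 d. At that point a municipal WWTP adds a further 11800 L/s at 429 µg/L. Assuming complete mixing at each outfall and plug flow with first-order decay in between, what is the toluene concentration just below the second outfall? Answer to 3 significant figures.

108 µg/L

Conservation of mass: C = (66000·0.6100 + 3890·1000) / 69890 = 3930000/69890 = 56.23 µg/L; combined flow 69890 L/s.
Travel time t = 12.7·1000 / 0.48 = 26460 s = 7.350 h.
Half-life 4.07 d → k = ln 2 / 4.07 = 0.1703 d⁻¹.
Applying C = C₀e^(−kt): 56.23 × 0.9492 = 53.38 µg/L.
At the second outfall, C = (69890·53.38 + 11800·429.0) / (69890 + 11800) = 107.6 µg/L.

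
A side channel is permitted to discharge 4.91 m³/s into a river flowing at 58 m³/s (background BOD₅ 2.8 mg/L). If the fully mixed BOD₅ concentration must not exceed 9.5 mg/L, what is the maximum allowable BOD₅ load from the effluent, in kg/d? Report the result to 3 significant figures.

Mass balance at the limit: 58.00·2.800 + 4.910·Cₑ = 62.91·9.5 → Cₑ = 88.64 mg/L.
Load = 4.910 m³/s × 88.64 g/m³ × 86 400 s/d = 37610 kg/d.

37600 kg/d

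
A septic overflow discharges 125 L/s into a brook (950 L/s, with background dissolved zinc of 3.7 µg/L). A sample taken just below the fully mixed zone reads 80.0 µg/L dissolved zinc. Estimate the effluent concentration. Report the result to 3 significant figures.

660 µg/L

Mass balance: 950.0·3.700 + 125.0·Cₑ = 1075·80.00
→ Cₑ = (1075·80.00 − 950.0·3.700) / 125.0 = 659.9 µg/L.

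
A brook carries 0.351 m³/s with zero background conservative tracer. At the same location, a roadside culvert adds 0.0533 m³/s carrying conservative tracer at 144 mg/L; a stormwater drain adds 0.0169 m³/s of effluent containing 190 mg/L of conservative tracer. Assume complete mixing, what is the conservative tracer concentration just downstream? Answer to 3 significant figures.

Conservation of mass: C = (0.3510·0 + 0.05330·144.0 + 0.01690·190.0) / 0.4212 = 10.89/0.4212 = 25.85 mg/L.

25.8 mg/L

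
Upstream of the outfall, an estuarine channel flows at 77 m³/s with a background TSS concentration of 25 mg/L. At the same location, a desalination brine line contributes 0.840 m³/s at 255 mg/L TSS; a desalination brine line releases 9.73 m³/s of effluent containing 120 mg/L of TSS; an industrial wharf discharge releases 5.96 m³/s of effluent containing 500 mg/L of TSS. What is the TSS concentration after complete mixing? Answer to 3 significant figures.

Flow-weighted average: C = (77.00·25.00 + 0.8400·255.0 + 9.730·120.0 + 5.960·500.0) / 93.53 = 6287/93.53 = 67.22 mg/L.

67.2 mg/L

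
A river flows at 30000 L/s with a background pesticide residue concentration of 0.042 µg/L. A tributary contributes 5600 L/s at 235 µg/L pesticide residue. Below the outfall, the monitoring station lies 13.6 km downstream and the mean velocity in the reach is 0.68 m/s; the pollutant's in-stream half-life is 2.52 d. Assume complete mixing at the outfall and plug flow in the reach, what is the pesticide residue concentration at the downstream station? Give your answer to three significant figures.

Mass balance: C = (30000·0.04200 + 5600·235.0) / 35600 = 1317000/35600 = 37.00 µg/L.
Travel time t = 13.6·1000 / 0.68 = 20000 s = 5.556 h.
Half-life 2.52 d → k = ln 2 / 2.52 = 0.2751 d⁻¹.
After decay, C = 37.00 × e^(−kt) = 37.00 × 0.9383 = 34.72 µg/L.

34.7 µg/L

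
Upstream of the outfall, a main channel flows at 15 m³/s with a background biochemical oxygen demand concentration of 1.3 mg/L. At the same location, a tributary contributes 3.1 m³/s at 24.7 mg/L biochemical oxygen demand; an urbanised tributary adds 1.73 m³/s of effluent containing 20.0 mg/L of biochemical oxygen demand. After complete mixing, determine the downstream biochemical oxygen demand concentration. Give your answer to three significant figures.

After mixing, C = (15.00·1.300 + 3.100·24.70 + 1.730·20.00) / 19.83 = 130.7/19.83 = 6.590 mg/L.

6.59 mg/L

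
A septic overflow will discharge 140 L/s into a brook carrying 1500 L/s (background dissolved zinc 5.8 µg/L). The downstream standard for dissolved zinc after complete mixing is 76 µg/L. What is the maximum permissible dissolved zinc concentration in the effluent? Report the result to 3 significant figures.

At the limit, (Qr·Cr + Qe·Cₑ)/(Qr + Qe) = 76:
Cₑ = (1640·76 − 1500·5.800) / 140.0 = 828.1 µg/L.

828 µg/L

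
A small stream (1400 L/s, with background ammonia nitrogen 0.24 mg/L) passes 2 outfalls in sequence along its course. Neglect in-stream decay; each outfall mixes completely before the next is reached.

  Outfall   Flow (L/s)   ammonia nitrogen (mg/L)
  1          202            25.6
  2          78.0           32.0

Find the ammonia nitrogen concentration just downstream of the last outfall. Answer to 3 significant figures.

4.76 mg/L

After outfall 1: Q = 1400 + 202.0 = 1602 L/s; C = (1400·0.2400 + 202.0·25.60)/1602 = 3.438 mg/L.
After outfall 2: Q = 1602 + 78.00 = 1680 L/s; C = (1602·3.438 + 78.00·32.00)/1680 = 4.764 mg/L.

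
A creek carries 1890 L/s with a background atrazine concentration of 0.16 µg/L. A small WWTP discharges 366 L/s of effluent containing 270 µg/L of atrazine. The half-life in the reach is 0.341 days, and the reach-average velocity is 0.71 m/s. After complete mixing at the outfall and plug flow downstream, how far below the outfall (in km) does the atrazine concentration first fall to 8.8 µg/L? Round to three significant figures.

Flow-weighted average: C = (1890·0.1600 + 366.0·270.0) / 2256 = 99120/2256 = 43.94 µg/L.
Half-life 0.341 d → k = ln 2 / 0.341 = 2.033 d⁻¹.
Set 43.94·exp(−k·t) = 8.8 → t = ln(43.94/8.8)/k = 68350 s = 18.99 h.
Distance = v·t = 0.71·68350 = 48530 m = 48.53 km.

48.5 km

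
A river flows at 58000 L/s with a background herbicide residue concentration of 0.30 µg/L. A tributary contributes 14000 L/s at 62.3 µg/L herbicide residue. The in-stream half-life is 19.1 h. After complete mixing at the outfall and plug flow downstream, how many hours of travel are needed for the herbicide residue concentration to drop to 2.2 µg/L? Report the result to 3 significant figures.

Mixed concentration C = ΣQC/ΣQ = (58000·0.3000 + 14000·62.30) / 72000 = 889600/72000 = 12.36 µg/L.
Half-life 19.1 h → k = ln 2 / 19.1 = 0.03629 h⁻¹ = 0.8710 d⁻¹.
12.36·exp(−k·t) = 2.2 → t = ln(12.36/2.2)/k = 171200 s = 47.55 h.

47.6 h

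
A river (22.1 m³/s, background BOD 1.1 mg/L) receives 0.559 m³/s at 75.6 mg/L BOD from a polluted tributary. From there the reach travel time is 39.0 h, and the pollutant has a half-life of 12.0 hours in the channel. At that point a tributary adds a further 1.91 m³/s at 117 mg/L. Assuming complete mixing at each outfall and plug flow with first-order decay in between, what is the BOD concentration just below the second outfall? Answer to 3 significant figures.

9.38 mg/L

Mixed concentration C = ΣQC/ΣQ = (22.10·1.100 + 0.5590·75.60) / 22.66 = 66.57/22.66 = 2.938 mg/L; combined flow 22.66 m³/s.
Half-life 12.0 h → k = ln 2 / 12.0 = 0.05776 h⁻¹ = 1.386 d⁻¹.
First-order decay: C = 2.938·exp(−k·t) = 2.938·0.1051 = 0.3088 mg/L.
At the second outfall, C = (22.66·0.3088 + 1.910·117.0) / (22.66 + 1.910) = 9.380 mg/L.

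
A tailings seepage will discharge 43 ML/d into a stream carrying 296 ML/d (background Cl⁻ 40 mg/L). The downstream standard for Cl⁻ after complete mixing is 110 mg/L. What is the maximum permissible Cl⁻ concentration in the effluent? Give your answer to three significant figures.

At the limit, (Qr·Cr + Qe·Cₑ)/(Qr + Qe) = 110:
Cₑ = (339.0·110 − 296.0·40.00) / 43.00 = 591.9 mg/L.

592 mg/L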